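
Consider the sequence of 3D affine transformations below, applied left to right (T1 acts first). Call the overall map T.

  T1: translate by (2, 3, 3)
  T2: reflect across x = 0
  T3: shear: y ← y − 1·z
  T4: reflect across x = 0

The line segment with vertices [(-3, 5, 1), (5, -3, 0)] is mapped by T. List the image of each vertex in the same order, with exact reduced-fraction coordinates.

T1 translate by (2, 3, 3): (-3, 5, 1) → (-1, 8, 4); (5, -3, 0) → (7, 0, 3)
T2 reflect across x = 0: (-1, 8, 4) → (1, 8, 4); (7, 0, 3) → (-7, 0, 3)
T3 shear: y ← y − 1·z: (1, 8, 4) → (1, 4, 4); (-7, 0, 3) → (-7, -3, 3)
T4 reflect across x = 0: (1, 4, 4) → (-1, 4, 4); (-7, -3, 3) → (7, -3, 3)

image vertices: (-1, 4, 4), (7, -3, 3)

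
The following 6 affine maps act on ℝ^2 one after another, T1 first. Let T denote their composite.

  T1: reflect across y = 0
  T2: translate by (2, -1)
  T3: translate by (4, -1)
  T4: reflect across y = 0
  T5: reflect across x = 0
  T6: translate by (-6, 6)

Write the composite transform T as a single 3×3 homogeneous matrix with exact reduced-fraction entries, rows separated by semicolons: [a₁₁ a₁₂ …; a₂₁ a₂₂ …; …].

T = [-1 0 -12; 0 1 8; 0 0 1]

T1 = [1 0 0; 0 -1 0; 0 0 1]
T2·T1 = [1 0 2; 0 -1 -1; 0 0 1]
T3·…·T1 = [1 0 6; 0 -1 -2; 0 0 1]
T4·…·T1 = [1 0 6; 0 1 2; 0 0 1]
T5·…·T1 = [-1 0 -6; 0 1 2; 0 0 1]
T6·…·T1 = [-1 0 -12; 0 1 8; 0 0 1]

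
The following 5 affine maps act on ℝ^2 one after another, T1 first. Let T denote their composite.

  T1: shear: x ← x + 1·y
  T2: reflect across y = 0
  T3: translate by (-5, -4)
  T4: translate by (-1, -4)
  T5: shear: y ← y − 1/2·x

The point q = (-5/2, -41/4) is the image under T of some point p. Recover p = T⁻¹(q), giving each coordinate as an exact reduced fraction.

p = (0, 7/2)

T1 = [1 1 0; 0 1 0; 0 0 1]
T2·T1 = [1 1 0; 0 -1 0; 0 0 1]
T3·…·T1 = [1 1 -5; 0 -1 -4; 0 0 1]
T4·…·T1 = [1 1 -6; 0 -1 -8; 0 0 1]
T5·…·T1 = [1 1 -6; -1/2 -3/2 -5; 0 0 1]
det M = -1; M⁻¹ = [3/2 1 14; -1/2 -1 -8; 0 0 1]
M⁻¹ · (-5/2, -41/4)ᵀ = (0, 7/2)ᵀ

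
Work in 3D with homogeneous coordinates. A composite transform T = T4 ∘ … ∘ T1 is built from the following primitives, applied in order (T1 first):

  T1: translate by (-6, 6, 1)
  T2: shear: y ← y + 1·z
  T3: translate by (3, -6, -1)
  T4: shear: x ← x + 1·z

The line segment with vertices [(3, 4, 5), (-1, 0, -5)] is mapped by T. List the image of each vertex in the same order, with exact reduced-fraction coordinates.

T1 translate by (-6, 6, 1): (3, 4, 5) → (-3, 10, 6); (-1, 0, -5) → (-7, 6, -4)
T2 shear: y ← y + 1·z: (-3, 10, 6) → (-3, 16, 6); (-7, 6, -4) → (-7, 2, -4)
T3 translate by (3, -6, -1): (-3, 16, 6) → (0, 10, 5); (-7, 2, -4) → (-4, -4, -5)
T4 shear: x ← x + 1·z: (0, 10, 5) → (5, 10, 5); (-4, -4, -5) → (-9, -4, -5)

image vertices: (5, 10, 5), (-9, -4, -5)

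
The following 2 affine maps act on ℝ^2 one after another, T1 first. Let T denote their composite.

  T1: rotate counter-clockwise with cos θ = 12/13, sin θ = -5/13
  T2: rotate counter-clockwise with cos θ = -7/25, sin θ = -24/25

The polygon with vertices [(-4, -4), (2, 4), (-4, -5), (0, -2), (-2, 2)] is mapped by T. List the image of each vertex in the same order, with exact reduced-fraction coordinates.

image vertices: (-196/325, 1828/325), (604/325, -1322/325), (-449/325, 2032/325), (-506/325, 408/325), (914/325, 98/325)

T1 rotate counter-clockwise with cos θ = 12/13, sin θ = -5/13: (-4, -4) → (-68/13, -28/13); (2, 4) → (44/13, 38/13); (-4, -5) → (-73/13, -40/13); (0, -2) → (-10/13, -24/13); (-2, 2) → (-14/13, 34/13)
T2 rotate counter-clockwise with cos θ = -7/25, sin θ = -24/25: (-68/13, -28/13) → (-196/325, 1828/325); (44/13, 38/13) → (604/325, -1322/325); (-73/13, -40/13) → (-449/325, 2032/325); (-10/13, -24/13) → (-506/325, 408/325); (-14/13, 34/13) → (914/325, 98/325)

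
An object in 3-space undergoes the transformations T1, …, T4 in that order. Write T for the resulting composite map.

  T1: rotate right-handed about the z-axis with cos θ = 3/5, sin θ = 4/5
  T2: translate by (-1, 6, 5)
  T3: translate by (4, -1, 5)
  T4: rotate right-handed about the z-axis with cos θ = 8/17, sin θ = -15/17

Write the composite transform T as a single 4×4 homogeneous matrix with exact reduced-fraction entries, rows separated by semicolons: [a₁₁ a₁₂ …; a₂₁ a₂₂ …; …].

T1 = [3/5 -4/5 0 0; 4/5 3/5 0 0; 0 0 1 0; 0 0 0 1]
T2·T1 = [3/5 -4/5 0 -1; 4/5 3/5 0 6; 0 0 1 5; 0 0 0 1]
T3·…·T1 = [3/5 -4/5 0 3; 4/5 3/5 0 5; 0 0 1 10; 0 0 0 1]
T4·…·T1 = [84/85 13/85 0 99/17; -13/85 84/85 0 -5/17; 0 0 1 10; 0 0 0 1]

T = [84/85 13/85 0 99/17; -13/85 84/85 0 -5/17; 0 0 1 10; 0 0 0 1]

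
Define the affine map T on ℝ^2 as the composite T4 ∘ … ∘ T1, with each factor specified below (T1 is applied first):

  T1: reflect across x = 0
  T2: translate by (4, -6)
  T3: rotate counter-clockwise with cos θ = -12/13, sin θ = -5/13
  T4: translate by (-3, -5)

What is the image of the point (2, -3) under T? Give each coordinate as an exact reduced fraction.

T(p) = (-108/13, 33/13)

T1 reflect across x = 0: (2, -3) → (-2, -3)
T2 translate by (4, -6): (-2, -3) → (2, -9)
T3 rotate counter-clockwise with cos θ = -12/13, sin θ = -5/13: (2, -9) → (-69/13, 98/13)
T4 translate by (-3, -5): (-69/13, 98/13) → (-108/13, 33/13)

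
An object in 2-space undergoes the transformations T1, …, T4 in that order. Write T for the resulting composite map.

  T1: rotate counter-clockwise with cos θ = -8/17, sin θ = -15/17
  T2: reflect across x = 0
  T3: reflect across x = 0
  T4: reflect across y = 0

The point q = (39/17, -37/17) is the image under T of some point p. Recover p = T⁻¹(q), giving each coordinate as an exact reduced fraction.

T1 = [-8/17 15/17 0; -15/17 -8/17 0; 0 0 1]
T2·T1 = [8/17 -15/17 0; -15/17 -8/17 0; 0 0 1]
T3·…·T1 = [-8/17 15/17 0; -15/17 -8/17 0; 0 0 1]
T4·…·T1 = [-8/17 15/17 0; 15/17 8/17 0; 0 0 1]
det M = -1; M⁻¹ = [-8/17 15/17 0; 15/17 8/17 0; 0 0 1]
M⁻¹ · (39/17, -37/17)ᵀ = (-3, 1)ᵀ

p = (-3, 1)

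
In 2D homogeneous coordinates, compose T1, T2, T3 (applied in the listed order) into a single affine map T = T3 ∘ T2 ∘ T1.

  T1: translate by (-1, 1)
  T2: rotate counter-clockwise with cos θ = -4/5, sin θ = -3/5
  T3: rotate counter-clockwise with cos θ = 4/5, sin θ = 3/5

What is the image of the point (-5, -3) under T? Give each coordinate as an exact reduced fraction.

T(p) = (-6/25, 158/25)

T1 translate by (-1, 1): (-5, -3) → (-6, -2)
T2 rotate counter-clockwise with cos θ = -4/5, sin θ = -3/5: (-6, -2) → (18/5, 26/5)
T3 rotate counter-clockwise with cos θ = 4/5, sin θ = 3/5: (18/5, 26/5) → (-6/25, 158/25)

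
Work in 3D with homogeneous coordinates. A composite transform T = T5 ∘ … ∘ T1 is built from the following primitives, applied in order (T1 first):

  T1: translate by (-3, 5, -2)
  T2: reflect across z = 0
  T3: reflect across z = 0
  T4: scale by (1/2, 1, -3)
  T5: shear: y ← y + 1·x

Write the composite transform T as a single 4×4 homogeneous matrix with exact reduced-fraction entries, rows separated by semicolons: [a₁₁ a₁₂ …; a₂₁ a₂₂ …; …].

T1 = [1 0 0 -3; 0 1 0 5; 0 0 1 -2; 0 0 0 1]
T2·T1 = [1 0 0 -3; 0 1 0 5; 0 0 -1 2; 0 0 0 1]
T3·…·T1 = [1 0 0 -3; 0 1 0 5; 0 0 1 -2; 0 0 0 1]
T4·…·T1 = [1/2 0 0 -3/2; 0 1 0 5; 0 0 -3 6; 0 0 0 1]
T5·…·T1 = [1/2 0 0 -3/2; 1/2 1 0 7/2; 0 0 -3 6; 0 0 0 1]

T = [1/2 0 0 -3/2; 1/2 1 0 7/2; 0 0 -3 6; 0 0 0 1]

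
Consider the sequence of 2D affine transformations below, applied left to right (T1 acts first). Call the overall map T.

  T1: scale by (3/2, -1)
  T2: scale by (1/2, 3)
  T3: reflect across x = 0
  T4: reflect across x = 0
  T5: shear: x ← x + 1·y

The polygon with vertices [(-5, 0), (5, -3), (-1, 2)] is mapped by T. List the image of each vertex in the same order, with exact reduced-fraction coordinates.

image vertices: (-15/4, 0), (51/4, 9), (-27/4, -6)

T1 scale by (3/2, -1): (-5, 0) → (-15/2, 0); (5, -3) → (15/2, 3); (-1, 2) → (-3/2, -2)
T2 scale by (1/2, 3): (-15/2, 0) → (-15/4, 0); (15/2, 3) → (15/4, 9); (-3/2, -2) → (-3/4, -6)
T3 reflect across x = 0: (-15/4, 0) → (15/4, 0); (15/4, 9) → (-15/4, 9); (-3/4, -6) → (3/4, -6)
T4 reflect across x = 0: (15/4, 0) → (-15/4, 0); (-15/4, 9) → (15/4, 9); (3/4, -6) → (-3/4, -6)
T5 shear: x ← x + 1·y: (-15/4, 0) → (-15/4, 0); (15/4, 9) → (51/4, 9); (-3/4, -6) → (-27/4, -6)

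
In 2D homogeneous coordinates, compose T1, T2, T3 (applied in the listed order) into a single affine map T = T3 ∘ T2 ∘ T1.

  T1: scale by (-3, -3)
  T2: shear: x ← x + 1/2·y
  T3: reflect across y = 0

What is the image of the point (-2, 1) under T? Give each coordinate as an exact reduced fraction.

T(p) = (9/2, 3)

T1 scale by (-3, -3): (-2, 1) → (6, -3)
T2 shear: x ← x + 1/2·y: (6, -3) → (9/2, -3)
T3 reflect across y = 0: (9/2, -3) → (9/2, 3)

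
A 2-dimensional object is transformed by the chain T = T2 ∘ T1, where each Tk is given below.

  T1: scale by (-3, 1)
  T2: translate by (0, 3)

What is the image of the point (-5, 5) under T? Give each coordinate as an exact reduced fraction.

T(p) = (15, 8)

T1 scale by (-3, 1): (-5, 5) → (15, 5)
T2 translate by (0, 3): (15, 5) → (15, 8)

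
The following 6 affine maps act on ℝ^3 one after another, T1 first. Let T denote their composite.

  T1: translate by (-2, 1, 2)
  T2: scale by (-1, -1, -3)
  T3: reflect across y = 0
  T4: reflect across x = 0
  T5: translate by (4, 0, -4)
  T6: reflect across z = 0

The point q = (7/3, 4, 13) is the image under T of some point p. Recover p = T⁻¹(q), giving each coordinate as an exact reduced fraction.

T1 = [1 0 0 -2; 0 1 0 1; 0 0 1 2; 0 0 0 1]
T2·T1 = [-1 0 0 2; 0 -1 0 -1; 0 0 -3 -6; 0 0 0 1]
T3·…·T1 = [-1 0 0 2; 0 1 0 1; 0 0 -3 -6; 0 0 0 1]
T4·…·T1 = [1 0 0 -2; 0 1 0 1; 0 0 -3 -6; 0 0 0 1]
T5·…·T1 = [1 0 0 2; 0 1 0 1; 0 0 -3 -10; 0 0 0 1]
T6·…·T1 = [1 0 0 2; 0 1 0 1; 0 0 3 10; 0 0 0 1]
det M = 3; M⁻¹ = [1 0 0 -2; 0 1 0 -1; 0 0 1/3 -10/3; 0 0 0 1]
M⁻¹ · (7/3, 4, 13)ᵀ = (1/3, 3, 1)ᵀ

p = (1/3, 3, 1)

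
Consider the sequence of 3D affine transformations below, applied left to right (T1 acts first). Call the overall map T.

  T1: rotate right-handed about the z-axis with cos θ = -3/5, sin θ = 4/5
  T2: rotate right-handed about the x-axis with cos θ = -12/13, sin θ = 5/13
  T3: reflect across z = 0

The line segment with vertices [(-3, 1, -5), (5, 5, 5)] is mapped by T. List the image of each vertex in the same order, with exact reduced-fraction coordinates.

image vertices: (1, 61/13, -45/13), (-7, -37/13, 55/13)

T1 rotate right-handed about the z-axis with cos θ = -3/5, sin θ = 4/5: (-3, 1, -5) → (1, -3, -5); (5, 5, 5) → (-7, 1, 5)
T2 rotate right-handed about the x-axis with cos θ = -12/13, sin θ = 5/13: (1, -3, -5) → (1, 61/13, 45/13); (-7, 1, 5) → (-7, -37/13, -55/13)
T3 reflect across z = 0: (1, 61/13, 45/13) → (1, 61/13, -45/13); (-7, -37/13, -55/13) → (-7, -37/13, 55/13)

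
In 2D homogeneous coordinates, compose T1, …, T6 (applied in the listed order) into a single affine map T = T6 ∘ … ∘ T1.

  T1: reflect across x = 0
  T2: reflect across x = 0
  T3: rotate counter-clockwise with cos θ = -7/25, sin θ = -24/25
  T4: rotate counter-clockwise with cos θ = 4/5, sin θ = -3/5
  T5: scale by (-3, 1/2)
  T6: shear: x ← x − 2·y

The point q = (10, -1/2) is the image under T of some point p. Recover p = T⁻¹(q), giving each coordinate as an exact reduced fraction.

p = (3, -1)

T1 = [-1 0 0; 0 1 0; 0 0 1]
T2·T1 = [1 0 0; 0 1 0; 0 0 1]
T3·…·T1 = [-7/25 24/25 0; -24/25 -7/25 0; 0 0 1]
T4·…·T1 = [-4/5 3/5 0; -3/5 -4/5 0; 0 0 1]
T5·…·T1 = [12/5 -9/5 0; -3/10 -2/5 0; 0 0 1]
T6·…·T1 = [3 -1 0; -3/10 -2/5 0; 0 0 1]
det M = -3/2; M⁻¹ = [4/15 -2/3 0; -1/5 -2 0; 0 0 1]
M⁻¹ · (10, -1/2)ᵀ = (3, -1)ᵀ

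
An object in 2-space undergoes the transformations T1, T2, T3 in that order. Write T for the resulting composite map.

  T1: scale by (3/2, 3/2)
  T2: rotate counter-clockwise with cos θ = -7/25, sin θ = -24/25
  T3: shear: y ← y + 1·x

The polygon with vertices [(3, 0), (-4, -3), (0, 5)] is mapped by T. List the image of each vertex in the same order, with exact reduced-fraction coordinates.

T1 scale by (3/2, 3/2): (3, 0) → (9/2, 0); (-4, -3) → (-6, -9/2); (0, 5) → (0, 15/2)
T2 rotate counter-clockwise with cos θ = -7/25, sin θ = -24/25: (9/2, 0) → (-63/50, -108/25); (-6, -9/2) → (-66/25, 351/50); (0, 15/2) → (36/5, -21/10)
T3 shear: y ← y + 1·x: (-63/50, -108/25) → (-63/50, -279/50); (-66/25, 351/50) → (-66/25, 219/50); (36/5, -21/10) → (36/5, 51/10)

image vertices: (-63/50, -279/50), (-66/25, 219/50), (36/5, 51/10)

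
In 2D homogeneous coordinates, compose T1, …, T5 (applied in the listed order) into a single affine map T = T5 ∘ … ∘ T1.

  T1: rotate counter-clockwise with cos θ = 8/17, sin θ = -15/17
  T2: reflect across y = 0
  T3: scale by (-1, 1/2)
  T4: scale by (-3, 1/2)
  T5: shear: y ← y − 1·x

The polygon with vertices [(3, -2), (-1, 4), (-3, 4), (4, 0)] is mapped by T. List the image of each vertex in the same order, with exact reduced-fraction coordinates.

T1 rotate counter-clockwise with cos θ = 8/17, sin θ = -15/17: (3, -2) → (-6/17, -61/17); (-1, 4) → (52/17, 47/17); (-3, 4) → (36/17, 77/17); (4, 0) → (32/17, -60/17)
T2 reflect across y = 0: (-6/17, -61/17) → (-6/17, 61/17); (52/17, 47/17) → (52/17, -47/17); (36/17, 77/17) → (36/17, -77/17); (32/17, -60/17) → (32/17, 60/17)
T3 scale by (-1, 1/2): (-6/17, 61/17) → (6/17, 61/34); (52/17, -47/17) → (-52/17, -47/34); (36/17, -77/17) → (-36/17, -77/34); (32/17, 60/17) → (-32/17, 30/17)
T4 scale by (-3, 1/2): (6/17, 61/34) → (-18/17, 61/68); (-52/17, -47/34) → (156/17, -47/68); (-36/17, -77/34) → (108/17, -77/68); (-32/17, 30/17) → (96/17, 15/17)
T5 shear: y ← y − 1·x: (-18/17, 61/68) → (-18/17, 133/68); (156/17, -47/68) → (156/17, -671/68); (108/17, -77/68) → (108/17, -509/68); (96/17, 15/17) → (96/17, -81/17)

image vertices: (-18/17, 133/68), (156/17, -671/68), (108/17, -509/68), (96/17, -81/17)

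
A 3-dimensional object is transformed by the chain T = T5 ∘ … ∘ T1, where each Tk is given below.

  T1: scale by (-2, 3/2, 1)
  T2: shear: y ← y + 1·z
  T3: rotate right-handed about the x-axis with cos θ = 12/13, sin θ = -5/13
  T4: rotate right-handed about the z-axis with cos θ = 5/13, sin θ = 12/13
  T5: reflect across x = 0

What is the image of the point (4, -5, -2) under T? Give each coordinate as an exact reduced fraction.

T(p) = (-968/169, -1868/169, 47/26)

T1 scale by (-2, 3/2, 1): (4, -5, -2) → (-8, -15/2, -2)
T2 shear: y ← y + 1·z: (-8, -15/2, -2) → (-8, -19/2, -2)
T3 rotate right-handed about the x-axis with cos θ = 12/13, sin θ = -5/13: (-8, -19/2, -2) → (-8, -124/13, 47/26)
T4 rotate right-handed about the z-axis with cos θ = 5/13, sin θ = 12/13: (-8, -124/13, 47/26) → (968/169, -1868/169, 47/26)
T5 reflect across x = 0: (968/169, -1868/169, 47/26) → (-968/169, -1868/169, 47/26)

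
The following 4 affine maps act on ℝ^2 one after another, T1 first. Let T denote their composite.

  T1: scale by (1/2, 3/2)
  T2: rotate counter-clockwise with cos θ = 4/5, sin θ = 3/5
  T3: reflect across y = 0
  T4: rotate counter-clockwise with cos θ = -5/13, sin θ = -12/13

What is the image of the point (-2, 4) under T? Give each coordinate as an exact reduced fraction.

T1 scale by (1/2, 3/2): (-2, 4) → (-1, 6)
T2 rotate counter-clockwise with cos θ = 4/5, sin θ = 3/5: (-1, 6) → (-22/5, 21/5)
T3 reflect across y = 0: (-22/5, 21/5) → (-22/5, -21/5)
T4 rotate counter-clockwise with cos θ = -5/13, sin θ = -12/13: (-22/5, -21/5) → (-142/65, 369/65)

T(p) = (-142/65, 369/65)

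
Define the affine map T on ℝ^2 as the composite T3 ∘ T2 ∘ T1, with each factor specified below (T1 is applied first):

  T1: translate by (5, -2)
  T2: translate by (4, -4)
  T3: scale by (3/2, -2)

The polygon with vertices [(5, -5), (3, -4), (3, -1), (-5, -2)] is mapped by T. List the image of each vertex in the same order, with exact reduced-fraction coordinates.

image vertices: (21, 22), (18, 20), (18, 14), (6, 16)

T1 translate by (5, -2): (5, -5) → (10, -7); (3, -4) → (8, -6); (3, -1) → (8, -3); (-5, -2) → (0, -4)
T2 translate by (4, -4): (10, -7) → (14, -11); (8, -6) → (12, -10); (8, -3) → (12, -7); (0, -4) → (4, -8)
T3 scale by (3/2, -2): (14, -11) → (21, 22); (12, -10) → (18, 20); (12, -7) → (18, 14); (4, -8) → (6, 16)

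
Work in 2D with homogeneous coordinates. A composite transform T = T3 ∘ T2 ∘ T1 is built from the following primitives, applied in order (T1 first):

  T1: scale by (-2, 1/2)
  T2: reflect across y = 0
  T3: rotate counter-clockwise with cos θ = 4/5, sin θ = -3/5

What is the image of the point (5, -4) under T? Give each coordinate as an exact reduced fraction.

T1 scale by (-2, 1/2): (5, -4) → (-10, -2)
T2 reflect across y = 0: (-10, -2) → (-10, 2)
T3 rotate counter-clockwise with cos θ = 4/5, sin θ = -3/5: (-10, 2) → (-34/5, 38/5)

T(p) = (-34/5, 38/5)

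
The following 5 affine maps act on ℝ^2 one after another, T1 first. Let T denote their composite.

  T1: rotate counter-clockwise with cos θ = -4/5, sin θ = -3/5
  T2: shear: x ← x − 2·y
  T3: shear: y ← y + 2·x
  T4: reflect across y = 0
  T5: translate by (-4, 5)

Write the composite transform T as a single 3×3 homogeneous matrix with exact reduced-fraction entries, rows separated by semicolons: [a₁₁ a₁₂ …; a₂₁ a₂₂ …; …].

T1 = [-4/5 3/5 0; -3/5 -4/5 0; 0 0 1]
T2·T1 = [2/5 11/5 0; -3/5 -4/5 0; 0 0 1]
T3·…·T1 = [2/5 11/5 0; 1/5 18/5 0; 0 0 1]
T4·…·T1 = [2/5 11/5 0; -1/5 -18/5 0; 0 0 1]
T5·…·T1 = [2/5 11/5 -4; -1/5 -18/5 5; 0 0 1]

T = [2/5 11/5 -4; -1/5 -18/5 5; 0 0 1]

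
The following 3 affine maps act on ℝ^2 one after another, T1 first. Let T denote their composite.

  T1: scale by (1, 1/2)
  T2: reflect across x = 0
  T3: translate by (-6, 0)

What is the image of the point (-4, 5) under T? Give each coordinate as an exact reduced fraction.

T(p) = (-2, 5/2)

T1 scale by (1, 1/2): (-4, 5) → (-4, 5/2)
T2 reflect across x = 0: (-4, 5/2) → (4, 5/2)
T3 translate by (-6, 0): (4, 5/2) → (-2, 5/2)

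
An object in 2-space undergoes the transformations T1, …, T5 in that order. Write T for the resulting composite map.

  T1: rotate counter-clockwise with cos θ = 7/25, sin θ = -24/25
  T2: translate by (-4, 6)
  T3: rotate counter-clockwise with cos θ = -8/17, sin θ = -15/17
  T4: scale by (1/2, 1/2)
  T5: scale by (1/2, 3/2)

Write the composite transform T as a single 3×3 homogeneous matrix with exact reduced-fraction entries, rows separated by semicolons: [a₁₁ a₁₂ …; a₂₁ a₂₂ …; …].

T1 = [7/25 24/25 0; -24/25 7/25 0; 0 0 1]
T2·T1 = [7/25 24/25 -4; -24/25 7/25 6; 0 0 1]
T3·…·T1 = [-416/425 -87/425 122/17; 87/425 -416/425 12/17; 0 0 1]
T4·…·T1 = [-208/425 -87/850 61/17; 87/850 -208/425 6/17; 0 0 1]
T5·…·T1 = [-104/425 -87/1700 61/34; 261/1700 -312/425 9/17; 0 0 1]

T = [-104/425 -87/1700 61/34; 261/1700 -312/425 9/17; 0 0 1]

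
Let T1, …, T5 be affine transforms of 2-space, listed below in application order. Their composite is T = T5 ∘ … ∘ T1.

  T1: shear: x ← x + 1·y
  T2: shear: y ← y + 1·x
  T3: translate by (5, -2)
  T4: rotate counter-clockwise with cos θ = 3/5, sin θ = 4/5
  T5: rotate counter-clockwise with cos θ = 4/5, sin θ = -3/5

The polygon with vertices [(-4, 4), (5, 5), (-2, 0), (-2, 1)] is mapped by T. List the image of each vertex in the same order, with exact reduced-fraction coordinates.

T1 shear: x ← x + 1·y: (-4, 4) → (0, 4); (5, 5) → (10, 5); (-2, 0) → (-2, 0); (-2, 1) → (-1, 1)
T2 shear: y ← y + 1·x: (0, 4) → (0, 4); (10, 5) → (10, 15); (-2, 0) → (-2, -2); (-1, 1) → (-1, 0)
T3 translate by (5, -2): (0, 4) → (5, 2); (10, 15) → (15, 13); (-2, -2) → (3, -4); (-1, 0) → (4, -2)
T4 rotate counter-clockwise with cos θ = 3/5, sin θ = 4/5: (5, 2) → (7/5, 26/5); (15, 13) → (-7/5, 99/5); (3, -4) → (5, 0); (4, -2) → (4, 2)
T5 rotate counter-clockwise with cos θ = 4/5, sin θ = -3/5: (7/5, 26/5) → (106/25, 83/25); (-7/5, 99/5) → (269/25, 417/25); (5, 0) → (4, -3); (4, 2) → (22/5, -4/5)

image vertices: (106/25, 83/25), (269/25, 417/25), (4, -3), (22/5, -4/5)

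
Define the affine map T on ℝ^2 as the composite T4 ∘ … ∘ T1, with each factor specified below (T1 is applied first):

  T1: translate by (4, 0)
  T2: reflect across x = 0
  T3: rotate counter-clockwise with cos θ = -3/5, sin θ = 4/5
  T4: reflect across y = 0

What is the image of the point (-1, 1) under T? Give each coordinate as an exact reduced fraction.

T(p) = (1, 3)

T1 translate by (4, 0): (-1, 1) → (3, 1)
T2 reflect across x = 0: (3, 1) → (-3, 1)
T3 rotate counter-clockwise with cos θ = -3/5, sin θ = 4/5: (-3, 1) → (1, -3)
T4 reflect across y = 0: (1, -3) → (1, 3)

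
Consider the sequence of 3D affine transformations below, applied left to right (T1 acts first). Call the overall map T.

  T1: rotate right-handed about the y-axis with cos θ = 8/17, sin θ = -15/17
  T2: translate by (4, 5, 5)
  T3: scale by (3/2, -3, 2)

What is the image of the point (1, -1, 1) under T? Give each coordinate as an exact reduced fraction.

T1 rotate right-handed about the y-axis with cos θ = 8/17, sin θ = -15/17: (1, -1, 1) → (-7/17, -1, 23/17)
T2 translate by (4, 5, 5): (-7/17, -1, 23/17) → (61/17, 4, 108/17)
T3 scale by (3/2, -3, 2): (61/17, 4, 108/17) → (183/34, -12, 216/17)

T(p) = (183/34, -12, 216/17)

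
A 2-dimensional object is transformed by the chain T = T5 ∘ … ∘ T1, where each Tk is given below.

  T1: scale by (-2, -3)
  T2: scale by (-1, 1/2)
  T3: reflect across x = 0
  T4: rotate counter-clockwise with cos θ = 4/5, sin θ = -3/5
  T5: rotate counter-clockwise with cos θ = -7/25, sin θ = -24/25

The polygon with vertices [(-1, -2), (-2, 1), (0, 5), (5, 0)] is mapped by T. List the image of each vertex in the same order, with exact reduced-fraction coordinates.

T1 scale by (-2, -3): (-1, -2) → (2, 6); (-2, 1) → (4, -3); (0, 5) → (0, -15); (5, 0) → (-10, 0)
T2 scale by (-1, 1/2): (2, 6) → (-2, 3); (4, -3) → (-4, -3/2); (0, -15) → (0, -15/2); (-10, 0) → (10, 0)
T3 reflect across x = 0: (-2, 3) → (2, 3); (-4, -3/2) → (4, -3/2); (0, -15/2) → (0, -15/2); (10, 0) → (-10, 0)
T4 rotate counter-clockwise with cos θ = 4/5, sin θ = -3/5: (2, 3) → (17/5, 6/5); (4, -3/2) → (23/10, -18/5); (0, -15/2) → (-9/2, -6); (-10, 0) → (-8, 6)
T5 rotate counter-clockwise with cos θ = -7/25, sin θ = -24/25: (17/5, 6/5) → (1/5, -18/5); (23/10, -18/5) → (-41/10, -6/5); (-9/2, -6) → (-9/2, 6); (-8, 6) → (8, 6)

image vertices: (1/5, -18/5), (-41/10, -6/5), (-9/2, 6), (8, 6)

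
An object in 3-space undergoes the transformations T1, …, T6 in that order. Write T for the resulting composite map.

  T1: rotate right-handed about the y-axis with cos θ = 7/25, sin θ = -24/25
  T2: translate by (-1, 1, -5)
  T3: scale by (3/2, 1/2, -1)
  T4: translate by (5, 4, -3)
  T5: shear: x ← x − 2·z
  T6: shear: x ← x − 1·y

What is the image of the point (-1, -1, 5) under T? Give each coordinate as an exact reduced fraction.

T1 rotate right-handed about the y-axis with cos θ = 7/25, sin θ = -24/25: (-1, -1, 5) → (-127/25, -1, 11/25)
T2 translate by (-1, 1, -5): (-127/25, -1, 11/25) → (-152/25, 0, -114/25)
T3 scale by (3/2, 1/2, -1): (-152/25, 0, -114/25) → (-228/25, 0, 114/25)
T4 translate by (5, 4, -3): (-228/25, 0, 114/25) → (-103/25, 4, 39/25)
T5 shear: x ← x − 2·z: (-103/25, 4, 39/25) → (-181/25, 4, 39/25)
T6 shear: x ← x − 1·y: (-181/25, 4, 39/25) → (-281/25, 4, 39/25)

T(p) = (-281/25, 4, 39/25)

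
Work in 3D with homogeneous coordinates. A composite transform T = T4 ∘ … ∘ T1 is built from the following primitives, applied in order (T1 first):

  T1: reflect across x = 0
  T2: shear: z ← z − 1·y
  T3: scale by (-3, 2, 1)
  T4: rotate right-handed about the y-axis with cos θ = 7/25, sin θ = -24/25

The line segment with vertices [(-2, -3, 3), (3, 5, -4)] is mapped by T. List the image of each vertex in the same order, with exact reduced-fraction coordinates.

T1 reflect across x = 0: (-2, -3, 3) → (2, -3, 3); (3, 5, -4) → (-3, 5, -4)
T2 shear: z ← z − 1·y: (2, -3, 3) → (2, -3, 6); (-3, 5, -4) → (-3, 5, -9)
T3 scale by (-3, 2, 1): (2, -3, 6) → (-6, -6, 6); (-3, 5, -9) → (9, 10, -9)
T4 rotate right-handed about the y-axis with cos θ = 7/25, sin θ = -24/25: (-6, -6, 6) → (-186/25, -6, -102/25); (9, 10, -9) → (279/25, 10, 153/25)

image vertices: (-186/25, -6, -102/25), (279/25, 10, 153/25)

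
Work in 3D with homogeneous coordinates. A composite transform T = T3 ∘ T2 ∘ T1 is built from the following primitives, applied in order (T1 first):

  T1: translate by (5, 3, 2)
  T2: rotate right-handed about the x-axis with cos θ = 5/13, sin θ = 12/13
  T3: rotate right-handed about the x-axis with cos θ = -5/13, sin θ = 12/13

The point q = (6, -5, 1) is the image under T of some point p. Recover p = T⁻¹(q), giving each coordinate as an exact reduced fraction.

p = (1, 2, -3)

T1 = [1 0 0 5; 0 1 0 3; 0 0 1 2; 0 0 0 1]
T2·T1 = [1 0 0 5; 0 5/13 -12/13 -9/13; 0 12/13 5/13 46/13; 0 0 0 1]
T3·…·T1 = [1 0 0 5; 0 -1 0 -3; 0 0 -1 -2; 0 0 0 1]
det M = 1; M⁻¹ = [1 0 0 -5; 0 -1 0 -3; 0 0 -1 -2; 0 0 0 1]
M⁻¹ · (6, -5, 1)ᵀ = (1, 2, -3)ᵀ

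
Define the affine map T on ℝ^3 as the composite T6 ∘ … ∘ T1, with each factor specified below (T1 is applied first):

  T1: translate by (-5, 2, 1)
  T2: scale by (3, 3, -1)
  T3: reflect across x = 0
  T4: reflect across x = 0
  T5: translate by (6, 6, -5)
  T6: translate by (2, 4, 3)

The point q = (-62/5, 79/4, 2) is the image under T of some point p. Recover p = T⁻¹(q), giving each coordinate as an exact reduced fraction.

T1 = [1 0 0 -5; 0 1 0 2; 0 0 1 1; 0 0 0 1]
T2·T1 = [3 0 0 -15; 0 3 0 6; 0 0 -1 -1; 0 0 0 1]
T3·…·T1 = [-3 0 0 15; 0 3 0 6; 0 0 -1 -1; 0 0 0 1]
T4·…·T1 = [3 0 0 -15; 0 3 0 6; 0 0 -1 -1; 0 0 0 1]
T5·…·T1 = [3 0 0 -9; 0 3 0 12; 0 0 -1 -6; 0 0 0 1]
T6·…·T1 = [3 0 0 -7; 0 3 0 16; 0 0 -1 -3; 0 0 0 1]
det M = -9; M⁻¹ = [1/3 0 0 7/3; 0 1/3 0 -16/3; 0 0 -1 -3; 0 0 0 1]
M⁻¹ · (-62/5, 79/4, 2)ᵀ = (-9/5, 5/4, -5)ᵀ

p = (-9/5, 5/4, -5)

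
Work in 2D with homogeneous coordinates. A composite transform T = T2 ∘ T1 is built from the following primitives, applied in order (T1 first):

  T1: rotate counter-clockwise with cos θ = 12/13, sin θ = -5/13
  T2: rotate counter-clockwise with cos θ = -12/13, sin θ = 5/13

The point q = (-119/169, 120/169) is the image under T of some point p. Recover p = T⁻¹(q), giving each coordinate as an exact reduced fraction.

p = (1, 0)

T1 = [12/13 5/13 0; -5/13 12/13 0; 0 0 1]
T2·T1 = [-119/169 -120/169 0; 120/169 -119/169 0; 0 0 1]
det M = 1; M⁻¹ = [-119/169 120/169 0; -120/169 -119/169 0; 0 0 1]
M⁻¹ · (-119/169, 120/169)ᵀ = (1, 0)ᵀ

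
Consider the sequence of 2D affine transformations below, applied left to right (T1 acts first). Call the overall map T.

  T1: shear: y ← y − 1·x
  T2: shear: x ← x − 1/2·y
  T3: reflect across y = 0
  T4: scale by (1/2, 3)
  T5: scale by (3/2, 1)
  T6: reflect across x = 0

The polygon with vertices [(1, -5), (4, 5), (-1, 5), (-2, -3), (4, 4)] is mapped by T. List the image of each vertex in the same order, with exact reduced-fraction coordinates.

T1 shear: y ← y − 1·x: (1, -5) → (1, -6); (4, 5) → (4, 1); (-1, 5) → (-1, 6); (-2, -3) → (-2, -1); (4, 4) → (4, 0)
T2 shear: x ← x − 1/2·y: (1, -6) → (4, -6); (4, 1) → (7/2, 1); (-1, 6) → (-4, 6); (-2, -1) → (-3/2, -1); (4, 0) → (4, 0)
T3 reflect across y = 0: (4, -6) → (4, 6); (7/2, 1) → (7/2, -1); (-4, 6) → (-4, -6); (-3/2, -1) → (-3/2, 1); (4, 0) → (4, 0)
T4 scale by (1/2, 3): (4, 6) → (2, 18); (7/2, -1) → (7/4, -3); (-4, -6) → (-2, -18); (-3/2, 1) → (-3/4, 3); (4, 0) → (2, 0)
T5 scale by (3/2, 1): (2, 18) → (3, 18); (7/4, -3) → (21/8, -3); (-2, -18) → (-3, -18); (-3/4, 3) → (-9/8, 3); (2, 0) → (3, 0)
T6 reflect across x = 0: (3, 18) → (-3, 18); (21/8, -3) → (-21/8, -3); (-3, -18) → (3, -18); (-9/8, 3) → (9/8, 3); (3, 0) → (-3, 0)

image vertices: (-3, 18), (-21/8, -3), (3, -18), (9/8, 3), (-3, 0)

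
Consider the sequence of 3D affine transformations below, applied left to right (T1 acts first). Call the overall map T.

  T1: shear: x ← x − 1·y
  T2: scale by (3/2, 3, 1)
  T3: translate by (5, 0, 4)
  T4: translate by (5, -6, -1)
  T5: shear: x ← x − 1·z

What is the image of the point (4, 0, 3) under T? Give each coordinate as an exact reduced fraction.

T(p) = (10, -6, 6)

T1 shear: x ← x − 1·y: (4, 0, 3) → (4, 0, 3)
T2 scale by (3/2, 3, 1): (4, 0, 3) → (6, 0, 3)
T3 translate by (5, 0, 4): (6, 0, 3) → (11, 0, 7)
T4 translate by (5, -6, -1): (11, 0, 7) → (16, -6, 6)
T5 shear: x ← x − 1·z: (16, -6, 6) → (10, -6, 6)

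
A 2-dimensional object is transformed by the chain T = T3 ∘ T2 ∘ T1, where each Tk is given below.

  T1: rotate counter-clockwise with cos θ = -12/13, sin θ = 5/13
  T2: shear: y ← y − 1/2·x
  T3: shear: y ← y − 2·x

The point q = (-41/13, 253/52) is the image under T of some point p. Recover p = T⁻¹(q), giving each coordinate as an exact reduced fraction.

p = (7/4, 4)

T1 = [-12/13 -5/13 0; 5/13 -12/13 0; 0 0 1]
T2·T1 = [-12/13 -5/13 0; 11/13 -19/26 0; 0 0 1]
T3·…·T1 = [-12/13 -5/13 0; 35/13 1/26 0; 0 0 1]
det M = 1; M⁻¹ = [1/26 5/13 0; -35/13 -12/13 0; 0 0 1]
M⁻¹ · (-41/13, 253/52)ᵀ = (7/4, 4)ᵀ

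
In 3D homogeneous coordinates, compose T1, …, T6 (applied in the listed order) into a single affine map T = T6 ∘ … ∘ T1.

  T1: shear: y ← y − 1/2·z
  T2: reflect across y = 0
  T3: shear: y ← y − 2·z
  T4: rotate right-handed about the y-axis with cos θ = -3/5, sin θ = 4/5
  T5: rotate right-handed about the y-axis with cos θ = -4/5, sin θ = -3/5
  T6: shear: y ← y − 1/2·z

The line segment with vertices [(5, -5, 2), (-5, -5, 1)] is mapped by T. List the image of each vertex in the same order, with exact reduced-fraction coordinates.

T1 shear: y ← y − 1/2·z: (5, -5, 2) → (5, -6, 2); (-5, -5, 1) → (-5, -11/2, 1)
T2 reflect across y = 0: (5, -6, 2) → (5, 6, 2); (-5, -11/2, 1) → (-5, 11/2, 1)
T3 shear: y ← y − 2·z: (5, 6, 2) → (5, 2, 2); (-5, 11/2, 1) → (-5, 7/2, 1)
T4 rotate right-handed about the y-axis with cos θ = -3/5, sin θ = 4/5: (5, 2, 2) → (-7/5, 2, -26/5); (-5, 7/2, 1) → (19/5, 7/2, 17/5)
T5 rotate right-handed about the y-axis with cos θ = -4/5, sin θ = -3/5: (-7/5, 2, -26/5) → (106/25, 2, 83/25); (19/5, 7/2, 17/5) → (-127/25, 7/2, -11/25)
T6 shear: y ← y − 1/2·z: (106/25, 2, 83/25) → (106/25, 17/50, 83/25); (-127/25, 7/2, -11/25) → (-127/25, 93/25, -11/25)

image vertices: (106/25, 17/50, 83/25), (-127/25, 93/25, -11/25)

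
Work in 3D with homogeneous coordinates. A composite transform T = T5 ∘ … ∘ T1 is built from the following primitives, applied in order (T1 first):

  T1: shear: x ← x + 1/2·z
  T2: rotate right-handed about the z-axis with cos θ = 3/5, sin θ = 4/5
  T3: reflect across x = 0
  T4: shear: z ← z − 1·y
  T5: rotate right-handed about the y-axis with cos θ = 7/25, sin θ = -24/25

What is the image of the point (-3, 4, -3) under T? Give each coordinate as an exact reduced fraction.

T(p) = (169/50, -6/5, 129/25)

T1 shear: x ← x + 1/2·z: (-3, 4, -3) → (-9/2, 4, -3)
T2 rotate right-handed about the z-axis with cos θ = 3/5, sin θ = 4/5: (-9/2, 4, -3) → (-59/10, -6/5, -3)
T3 reflect across x = 0: (-59/10, -6/5, -3) → (59/10, -6/5, -3)
T4 shear: z ← z − 1·y: (59/10, -6/5, -3) → (59/10, -6/5, -9/5)
T5 rotate right-handed about the y-axis with cos θ = 7/25, sin θ = -24/25: (59/10, -6/5, -9/5) → (169/50, -6/5, 129/25)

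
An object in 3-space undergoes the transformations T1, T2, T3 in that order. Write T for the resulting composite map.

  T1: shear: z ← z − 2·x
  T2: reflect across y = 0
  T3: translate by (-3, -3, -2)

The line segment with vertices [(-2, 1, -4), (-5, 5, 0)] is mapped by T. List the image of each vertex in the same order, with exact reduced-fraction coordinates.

T1 shear: z ← z − 2·x: (-2, 1, -4) → (-2, 1, 0); (-5, 5, 0) → (-5, 5, 10)
T2 reflect across y = 0: (-2, 1, 0) → (-2, -1, 0); (-5, 5, 10) → (-5, -5, 10)
T3 translate by (-3, -3, -2): (-2, -1, 0) → (-5, -4, -2); (-5, -5, 10) → (-8, -8, 8)

image vertices: (-5, -4, -2), (-8, -8, 8)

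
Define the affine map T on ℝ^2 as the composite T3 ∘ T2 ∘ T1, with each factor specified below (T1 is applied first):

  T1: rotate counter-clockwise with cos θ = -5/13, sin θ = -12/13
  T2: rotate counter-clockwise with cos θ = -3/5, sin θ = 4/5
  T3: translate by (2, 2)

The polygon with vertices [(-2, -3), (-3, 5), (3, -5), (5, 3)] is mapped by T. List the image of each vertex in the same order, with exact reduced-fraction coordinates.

image vertices: (4/5, -7/5), (-139/65, 397/65), (399/65, -137/65), (397/65, 399/65)

T1 rotate counter-clockwise with cos θ = -5/13, sin θ = -12/13: (-2, -3) → (-2, 3); (-3, 5) → (75/13, 11/13); (3, -5) → (-75/13, -11/13); (5, 3) → (11/13, -75/13)
T2 rotate counter-clockwise with cos θ = -3/5, sin θ = 4/5: (-2, 3) → (-6/5, -17/5); (75/13, 11/13) → (-269/65, 267/65); (-75/13, -11/13) → (269/65, -267/65); (11/13, -75/13) → (267/65, 269/65)
T3 translate by (2, 2): (-6/5, -17/5) → (4/5, -7/5); (-269/65, 267/65) → (-139/65, 397/65); (269/65, -267/65) → (399/65, -137/65); (267/65, 269/65) → (397/65, 399/65)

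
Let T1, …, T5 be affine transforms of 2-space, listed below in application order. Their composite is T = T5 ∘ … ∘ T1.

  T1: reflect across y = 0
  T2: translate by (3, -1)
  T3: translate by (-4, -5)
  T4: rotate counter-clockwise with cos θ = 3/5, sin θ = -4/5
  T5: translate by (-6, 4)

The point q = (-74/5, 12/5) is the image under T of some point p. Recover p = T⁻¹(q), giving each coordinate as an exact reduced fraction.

p = (-3, 2)

T1 = [1 0 0; 0 -1 0; 0 0 1]
T2·T1 = [1 0 3; 0 -1 -1; 0 0 1]
T3·…·T1 = [1 0 -1; 0 -1 -6; 0 0 1]
T4·…·T1 = [3/5 -4/5 -27/5; -4/5 -3/5 -14/5; 0 0 1]
T5·…·T1 = [3/5 -4/5 -57/5; -4/5 -3/5 6/5; 0 0 1]
det M = -1; M⁻¹ = [3/5 -4/5 39/5; -4/5 -3/5 -42/5; 0 0 1]
M⁻¹ · (-74/5, 12/5)ᵀ = (-3, 2)ᵀ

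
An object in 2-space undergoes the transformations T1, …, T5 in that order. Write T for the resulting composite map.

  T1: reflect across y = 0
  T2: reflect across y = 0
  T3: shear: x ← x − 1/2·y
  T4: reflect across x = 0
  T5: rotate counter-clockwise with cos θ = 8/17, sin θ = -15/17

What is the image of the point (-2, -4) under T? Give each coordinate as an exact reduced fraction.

T(p) = (-60/17, -32/17)

T1 reflect across y = 0: (-2, -4) → (-2, 4)
T2 reflect across y = 0: (-2, 4) → (-2, -4)
T3 shear: x ← x − 1/2·y: (-2, -4) → (0, -4)
T4 reflect across x = 0: (0, -4) → (0, -4)
T5 rotate counter-clockwise with cos θ = 8/17, sin θ = -15/17: (0, -4) → (-60/17, -32/17)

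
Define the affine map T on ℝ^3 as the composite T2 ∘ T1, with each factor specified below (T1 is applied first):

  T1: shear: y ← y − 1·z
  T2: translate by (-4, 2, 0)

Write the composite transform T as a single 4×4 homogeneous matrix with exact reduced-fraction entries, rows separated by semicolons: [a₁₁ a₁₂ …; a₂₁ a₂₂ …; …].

T = [1 0 0 -4; 0 1 -1 2; 0 0 1 0; 0 0 0 1]

T1 = [1 0 0 0; 0 1 -1 0; 0 0 1 0; 0 0 0 1]
T2·T1 = [1 0 0 -4; 0 1 -1 2; 0 0 1 0; 0 0 0 1]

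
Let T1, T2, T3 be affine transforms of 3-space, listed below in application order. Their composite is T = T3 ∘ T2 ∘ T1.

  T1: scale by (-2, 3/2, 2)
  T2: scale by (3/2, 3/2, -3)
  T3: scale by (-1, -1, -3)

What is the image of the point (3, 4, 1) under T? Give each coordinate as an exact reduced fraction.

T1 scale by (-2, 3/2, 2): (3, 4, 1) → (-6, 6, 2)
T2 scale by (3/2, 3/2, -3): (-6, 6, 2) → (-9, 9, -6)
T3 scale by (-1, -1, -3): (-9, 9, -6) → (9, -9, 18)

T(p) = (9, -9, 18)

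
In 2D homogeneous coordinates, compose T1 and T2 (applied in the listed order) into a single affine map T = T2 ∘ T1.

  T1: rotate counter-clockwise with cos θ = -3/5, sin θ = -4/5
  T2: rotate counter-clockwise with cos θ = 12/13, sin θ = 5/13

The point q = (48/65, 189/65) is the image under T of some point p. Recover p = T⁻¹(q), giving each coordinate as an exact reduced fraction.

p = (-3, 0)

T1 = [-3/5 4/5 0; -4/5 -3/5 0; 0 0 1]
T2·T1 = [-16/65 63/65 0; -63/65 -16/65 0; 0 0 1]
det M = 1; M⁻¹ = [-16/65 -63/65 0; 63/65 -16/65 0; 0 0 1]
M⁻¹ · (48/65, 189/65)ᵀ = (-3, 0)ᵀ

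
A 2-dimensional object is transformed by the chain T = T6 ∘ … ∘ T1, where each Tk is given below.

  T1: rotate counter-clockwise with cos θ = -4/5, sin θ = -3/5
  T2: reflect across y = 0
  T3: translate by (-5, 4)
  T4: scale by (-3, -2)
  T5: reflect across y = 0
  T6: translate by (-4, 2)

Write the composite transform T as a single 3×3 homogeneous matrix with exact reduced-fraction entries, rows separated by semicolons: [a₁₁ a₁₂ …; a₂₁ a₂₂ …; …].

T = [12/5 -9/5 11; 6/5 8/5 10; 0 0 1]

T1 = [-4/5 3/5 0; -3/5 -4/5 0; 0 0 1]
T2·T1 = [-4/5 3/5 0; 3/5 4/5 0; 0 0 1]
T3·…·T1 = [-4/5 3/5 -5; 3/5 4/5 4; 0 0 1]
T4·…·T1 = [12/5 -9/5 15; -6/5 -8/5 -8; 0 0 1]
T5·…·T1 = [12/5 -9/5 15; 6/5 8/5 8; 0 0 1]
T6·…·T1 = [12/5 -9/5 11; 6/5 8/5 10; 0 0 1]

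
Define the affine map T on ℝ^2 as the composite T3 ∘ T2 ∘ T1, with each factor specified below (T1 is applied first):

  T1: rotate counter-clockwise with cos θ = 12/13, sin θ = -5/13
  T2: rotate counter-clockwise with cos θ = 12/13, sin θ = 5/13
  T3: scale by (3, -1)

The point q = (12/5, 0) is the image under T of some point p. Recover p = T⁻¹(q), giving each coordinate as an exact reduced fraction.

p = (4/5, 0)

T1 = [12/13 5/13 0; -5/13 12/13 0; 0 0 1]
T2·T1 = [1 0 0; 0 1 0; 0 0 1]
T3·…·T1 = [3 0 0; 0 -1 0; 0 0 1]
det M = -3; M⁻¹ = [1/3 0 0; 0 -1 0; 0 0 1]
M⁻¹ · (12/5, 0)ᵀ = (4/5, 0)ᵀ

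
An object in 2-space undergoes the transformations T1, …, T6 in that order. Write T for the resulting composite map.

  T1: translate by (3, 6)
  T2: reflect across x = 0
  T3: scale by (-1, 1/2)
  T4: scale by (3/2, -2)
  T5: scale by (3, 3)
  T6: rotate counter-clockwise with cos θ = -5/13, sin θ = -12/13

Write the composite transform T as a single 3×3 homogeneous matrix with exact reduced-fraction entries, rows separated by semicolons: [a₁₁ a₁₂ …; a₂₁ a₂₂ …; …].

T1 = [1 0 3; 0 1 6; 0 0 1]
T2·T1 = [-1 0 -3; 0 1 6; 0 0 1]
T3·…·T1 = [1 0 3; 0 1/2 3; 0 0 1]
T4·…·T1 = [3/2 0 9/2; 0 -1 -6; 0 0 1]
T5·…·T1 = [9/2 0 27/2; 0 -3 -18; 0 0 1]
T6·…·T1 = [-45/26 -36/13 -567/26; -54/13 15/13 -72/13; 0 0 1]

T = [-45/26 -36/13 -567/26; -54/13 15/13 -72/13; 0 0 1]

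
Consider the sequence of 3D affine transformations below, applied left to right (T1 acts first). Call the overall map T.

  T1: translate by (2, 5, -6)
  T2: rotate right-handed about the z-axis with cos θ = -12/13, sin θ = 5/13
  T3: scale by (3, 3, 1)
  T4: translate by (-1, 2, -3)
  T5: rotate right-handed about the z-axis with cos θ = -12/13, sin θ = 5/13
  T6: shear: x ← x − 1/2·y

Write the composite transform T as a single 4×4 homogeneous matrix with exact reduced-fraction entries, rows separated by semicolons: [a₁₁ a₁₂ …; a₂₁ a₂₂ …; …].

T1 = [1 0 0 2; 0 1 0 5; 0 0 1 -6; 0 0 0 1]
T2·T1 = [-12/13 -5/13 0 -49/13; 5/13 -12/13 0 -50/13; 0 0 1 -6; 0 0 0 1]
T3·…·T1 = [-36/13 -15/13 0 -147/13; 15/13 -36/13 0 -150/13; 0 0 1 -6; 0 0 0 1]
T4·…·T1 = [-36/13 -15/13 0 -160/13; 15/13 -36/13 0 -124/13; 0 0 1 -9; 0 0 0 1]
T5·…·T1 = [357/169 360/169 0 2540/169; -360/169 357/169 0 688/169; 0 0 1 -9; 0 0 0 1]
T6·…·T1 = [537/169 363/338 0 2196/169; -360/169 357/169 0 688/169; 0 0 1 -9; 0 0 0 1]

T = [537/169 363/338 0 2196/169; -360/169 357/169 0 688/169; 0 0 1 -9; 0 0 0 1]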